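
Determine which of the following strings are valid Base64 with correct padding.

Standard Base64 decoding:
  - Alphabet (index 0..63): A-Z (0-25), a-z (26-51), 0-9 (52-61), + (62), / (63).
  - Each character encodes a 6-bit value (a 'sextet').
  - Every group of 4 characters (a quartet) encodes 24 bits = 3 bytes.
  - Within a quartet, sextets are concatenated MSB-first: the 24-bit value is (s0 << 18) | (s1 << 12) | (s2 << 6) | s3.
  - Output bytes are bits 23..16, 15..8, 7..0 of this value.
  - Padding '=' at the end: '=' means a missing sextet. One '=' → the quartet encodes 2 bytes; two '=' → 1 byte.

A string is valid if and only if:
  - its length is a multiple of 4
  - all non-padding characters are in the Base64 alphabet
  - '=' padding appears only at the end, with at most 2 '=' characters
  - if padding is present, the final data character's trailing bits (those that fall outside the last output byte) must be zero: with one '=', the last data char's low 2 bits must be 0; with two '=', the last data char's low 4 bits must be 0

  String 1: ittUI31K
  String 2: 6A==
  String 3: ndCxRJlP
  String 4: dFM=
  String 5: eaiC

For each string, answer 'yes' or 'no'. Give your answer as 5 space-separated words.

Answer: yes yes yes yes yes

Derivation:
String 1: 'ittUI31K' → valid
String 2: '6A==' → valid
String 3: 'ndCxRJlP' → valid
String 4: 'dFM=' → valid
String 5: 'eaiC' → valid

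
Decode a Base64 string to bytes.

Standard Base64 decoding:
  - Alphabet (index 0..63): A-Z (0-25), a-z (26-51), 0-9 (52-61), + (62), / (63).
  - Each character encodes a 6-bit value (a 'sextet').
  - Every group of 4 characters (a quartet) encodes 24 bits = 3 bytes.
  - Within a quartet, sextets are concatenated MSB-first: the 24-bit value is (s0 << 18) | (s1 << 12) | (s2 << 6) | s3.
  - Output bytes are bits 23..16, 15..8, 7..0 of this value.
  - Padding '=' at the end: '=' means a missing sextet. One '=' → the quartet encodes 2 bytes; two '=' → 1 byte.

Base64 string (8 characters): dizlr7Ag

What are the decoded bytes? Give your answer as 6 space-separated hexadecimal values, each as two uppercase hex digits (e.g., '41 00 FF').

After char 0 ('d'=29): chars_in_quartet=1 acc=0x1D bytes_emitted=0
After char 1 ('i'=34): chars_in_quartet=2 acc=0x762 bytes_emitted=0
After char 2 ('z'=51): chars_in_quartet=3 acc=0x1D8B3 bytes_emitted=0
After char 3 ('l'=37): chars_in_quartet=4 acc=0x762CE5 -> emit 76 2C E5, reset; bytes_emitted=3
After char 4 ('r'=43): chars_in_quartet=1 acc=0x2B bytes_emitted=3
After char 5 ('7'=59): chars_in_quartet=2 acc=0xAFB bytes_emitted=3
After char 6 ('A'=0): chars_in_quartet=3 acc=0x2BEC0 bytes_emitted=3
After char 7 ('g'=32): chars_in_quartet=4 acc=0xAFB020 -> emit AF B0 20, reset; bytes_emitted=6

Answer: 76 2C E5 AF B0 20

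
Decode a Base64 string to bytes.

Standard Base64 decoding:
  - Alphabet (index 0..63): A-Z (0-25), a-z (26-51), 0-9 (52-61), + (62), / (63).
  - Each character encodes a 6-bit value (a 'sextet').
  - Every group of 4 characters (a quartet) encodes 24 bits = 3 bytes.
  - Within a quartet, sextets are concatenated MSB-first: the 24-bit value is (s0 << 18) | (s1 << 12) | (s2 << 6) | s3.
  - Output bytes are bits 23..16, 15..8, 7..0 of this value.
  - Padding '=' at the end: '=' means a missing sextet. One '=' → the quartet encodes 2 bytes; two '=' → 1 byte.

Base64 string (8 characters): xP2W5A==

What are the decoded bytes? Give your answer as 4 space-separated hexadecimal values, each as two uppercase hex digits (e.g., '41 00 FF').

Answer: C4 FD 96 E4

Derivation:
After char 0 ('x'=49): chars_in_quartet=1 acc=0x31 bytes_emitted=0
After char 1 ('P'=15): chars_in_quartet=2 acc=0xC4F bytes_emitted=0
After char 2 ('2'=54): chars_in_quartet=3 acc=0x313F6 bytes_emitted=0
After char 3 ('W'=22): chars_in_quartet=4 acc=0xC4FD96 -> emit C4 FD 96, reset; bytes_emitted=3
After char 4 ('5'=57): chars_in_quartet=1 acc=0x39 bytes_emitted=3
After char 5 ('A'=0): chars_in_quartet=2 acc=0xE40 bytes_emitted=3
Padding '==': partial quartet acc=0xE40 -> emit E4; bytes_emitted=4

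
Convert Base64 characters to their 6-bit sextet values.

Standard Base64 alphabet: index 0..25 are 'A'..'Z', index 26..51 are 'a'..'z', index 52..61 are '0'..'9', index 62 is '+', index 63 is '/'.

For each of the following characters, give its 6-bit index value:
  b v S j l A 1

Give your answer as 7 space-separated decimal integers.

Answer: 27 47 18 35 37 0 53

Derivation:
'b': a..z range, 26 + ord('b') − ord('a') = 27
'v': a..z range, 26 + ord('v') − ord('a') = 47
'S': A..Z range, ord('S') − ord('A') = 18
'j': a..z range, 26 + ord('j') − ord('a') = 35
'l': a..z range, 26 + ord('l') − ord('a') = 37
'A': A..Z range, ord('A') − ord('A') = 0
'1': 0..9 range, 52 + ord('1') − ord('0') = 53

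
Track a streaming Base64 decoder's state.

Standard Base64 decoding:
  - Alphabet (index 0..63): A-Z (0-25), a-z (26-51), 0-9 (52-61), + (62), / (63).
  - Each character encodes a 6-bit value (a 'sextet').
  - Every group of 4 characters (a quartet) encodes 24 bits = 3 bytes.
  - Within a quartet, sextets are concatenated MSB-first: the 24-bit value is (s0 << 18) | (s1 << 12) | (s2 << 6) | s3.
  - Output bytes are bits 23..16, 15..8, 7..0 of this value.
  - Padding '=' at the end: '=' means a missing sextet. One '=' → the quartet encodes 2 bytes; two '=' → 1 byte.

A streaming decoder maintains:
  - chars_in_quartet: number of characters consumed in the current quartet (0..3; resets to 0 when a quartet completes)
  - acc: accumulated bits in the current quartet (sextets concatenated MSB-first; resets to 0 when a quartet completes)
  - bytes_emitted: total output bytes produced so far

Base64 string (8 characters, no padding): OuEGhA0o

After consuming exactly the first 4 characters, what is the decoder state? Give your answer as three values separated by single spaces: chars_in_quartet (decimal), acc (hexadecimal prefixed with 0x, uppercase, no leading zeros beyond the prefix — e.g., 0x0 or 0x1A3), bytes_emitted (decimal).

After char 0 ('O'=14): chars_in_quartet=1 acc=0xE bytes_emitted=0
After char 1 ('u'=46): chars_in_quartet=2 acc=0x3AE bytes_emitted=0
After char 2 ('E'=4): chars_in_quartet=3 acc=0xEB84 bytes_emitted=0
After char 3 ('G'=6): chars_in_quartet=4 acc=0x3AE106 -> emit 3A E1 06, reset; bytes_emitted=3

Answer: 0 0x0 3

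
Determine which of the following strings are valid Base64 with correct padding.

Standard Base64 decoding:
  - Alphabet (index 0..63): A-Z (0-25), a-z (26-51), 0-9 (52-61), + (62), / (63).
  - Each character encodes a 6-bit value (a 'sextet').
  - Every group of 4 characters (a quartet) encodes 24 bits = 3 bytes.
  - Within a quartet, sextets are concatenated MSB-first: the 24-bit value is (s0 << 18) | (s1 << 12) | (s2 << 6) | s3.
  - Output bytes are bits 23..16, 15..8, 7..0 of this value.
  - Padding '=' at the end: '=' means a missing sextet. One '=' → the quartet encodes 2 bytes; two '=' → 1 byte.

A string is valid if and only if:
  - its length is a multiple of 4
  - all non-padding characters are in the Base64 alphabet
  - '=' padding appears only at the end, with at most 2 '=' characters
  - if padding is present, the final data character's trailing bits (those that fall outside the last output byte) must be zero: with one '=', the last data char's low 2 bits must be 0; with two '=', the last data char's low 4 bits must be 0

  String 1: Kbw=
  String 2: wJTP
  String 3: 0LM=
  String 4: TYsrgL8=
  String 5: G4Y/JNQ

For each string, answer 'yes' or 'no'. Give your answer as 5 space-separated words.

String 1: 'Kbw=' → valid
String 2: 'wJTP' → valid
String 3: '0LM=' → valid
String 4: 'TYsrgL8=' → valid
String 5: 'G4Y/JNQ' → invalid (len=7 not mult of 4)

Answer: yes yes yes yes no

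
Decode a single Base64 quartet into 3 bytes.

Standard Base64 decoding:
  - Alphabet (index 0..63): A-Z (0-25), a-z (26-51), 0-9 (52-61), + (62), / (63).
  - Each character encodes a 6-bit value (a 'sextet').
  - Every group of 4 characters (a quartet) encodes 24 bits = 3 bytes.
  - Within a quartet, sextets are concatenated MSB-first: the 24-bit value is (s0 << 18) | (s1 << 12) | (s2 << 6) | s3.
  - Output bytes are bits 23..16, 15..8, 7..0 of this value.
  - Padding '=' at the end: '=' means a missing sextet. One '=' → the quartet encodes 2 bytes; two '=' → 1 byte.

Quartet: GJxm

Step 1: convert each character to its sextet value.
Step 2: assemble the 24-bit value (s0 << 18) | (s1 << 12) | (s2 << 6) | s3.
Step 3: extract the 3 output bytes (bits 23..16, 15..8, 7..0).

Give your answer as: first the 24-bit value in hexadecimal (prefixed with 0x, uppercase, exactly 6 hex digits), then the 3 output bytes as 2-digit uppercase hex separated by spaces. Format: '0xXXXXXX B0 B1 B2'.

Sextets: G=6, J=9, x=49, m=38
24-bit: (6<<18) | (9<<12) | (49<<6) | 38
      = 0x180000 | 0x009000 | 0x000C40 | 0x000026
      = 0x189C66
Bytes: (v>>16)&0xFF=18, (v>>8)&0xFF=9C, v&0xFF=66

Answer: 0x189C66 18 9C 66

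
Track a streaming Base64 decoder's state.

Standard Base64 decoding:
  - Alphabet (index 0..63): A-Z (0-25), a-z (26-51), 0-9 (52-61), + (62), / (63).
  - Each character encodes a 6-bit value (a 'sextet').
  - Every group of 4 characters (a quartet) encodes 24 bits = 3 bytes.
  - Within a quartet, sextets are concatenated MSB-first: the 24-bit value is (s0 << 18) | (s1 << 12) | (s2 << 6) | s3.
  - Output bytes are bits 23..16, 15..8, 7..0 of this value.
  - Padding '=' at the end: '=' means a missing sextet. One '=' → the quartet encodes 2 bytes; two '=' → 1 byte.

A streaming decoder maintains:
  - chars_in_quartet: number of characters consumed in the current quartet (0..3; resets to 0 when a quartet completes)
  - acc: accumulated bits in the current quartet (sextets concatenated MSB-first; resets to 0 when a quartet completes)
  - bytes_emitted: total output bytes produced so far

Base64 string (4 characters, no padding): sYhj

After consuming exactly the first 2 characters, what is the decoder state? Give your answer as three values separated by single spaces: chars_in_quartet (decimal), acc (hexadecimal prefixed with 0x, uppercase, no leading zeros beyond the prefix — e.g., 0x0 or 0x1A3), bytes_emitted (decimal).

After char 0 ('s'=44): chars_in_quartet=1 acc=0x2C bytes_emitted=0
After char 1 ('Y'=24): chars_in_quartet=2 acc=0xB18 bytes_emitted=0

Answer: 2 0xB18 0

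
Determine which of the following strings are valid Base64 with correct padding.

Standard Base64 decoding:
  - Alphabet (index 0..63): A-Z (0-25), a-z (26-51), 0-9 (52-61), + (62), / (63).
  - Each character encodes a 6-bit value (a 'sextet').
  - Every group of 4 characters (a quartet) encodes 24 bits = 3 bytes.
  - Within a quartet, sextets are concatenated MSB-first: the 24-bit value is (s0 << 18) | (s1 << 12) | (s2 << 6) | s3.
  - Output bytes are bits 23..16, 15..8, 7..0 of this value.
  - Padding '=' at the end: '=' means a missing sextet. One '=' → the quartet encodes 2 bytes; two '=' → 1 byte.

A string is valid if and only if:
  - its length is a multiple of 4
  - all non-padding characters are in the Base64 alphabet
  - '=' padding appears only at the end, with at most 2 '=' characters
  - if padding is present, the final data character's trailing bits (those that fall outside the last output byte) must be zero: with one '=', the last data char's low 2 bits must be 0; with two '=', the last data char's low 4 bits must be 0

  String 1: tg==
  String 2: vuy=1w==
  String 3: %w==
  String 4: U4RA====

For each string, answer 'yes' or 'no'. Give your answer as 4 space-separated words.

String 1: 'tg==' → valid
String 2: 'vuy=1w==' → invalid (bad char(s): ['=']; '=' in middle)
String 3: '%w==' → invalid (bad char(s): ['%'])
String 4: 'U4RA====' → invalid (4 pad chars (max 2))

Answer: yes no no no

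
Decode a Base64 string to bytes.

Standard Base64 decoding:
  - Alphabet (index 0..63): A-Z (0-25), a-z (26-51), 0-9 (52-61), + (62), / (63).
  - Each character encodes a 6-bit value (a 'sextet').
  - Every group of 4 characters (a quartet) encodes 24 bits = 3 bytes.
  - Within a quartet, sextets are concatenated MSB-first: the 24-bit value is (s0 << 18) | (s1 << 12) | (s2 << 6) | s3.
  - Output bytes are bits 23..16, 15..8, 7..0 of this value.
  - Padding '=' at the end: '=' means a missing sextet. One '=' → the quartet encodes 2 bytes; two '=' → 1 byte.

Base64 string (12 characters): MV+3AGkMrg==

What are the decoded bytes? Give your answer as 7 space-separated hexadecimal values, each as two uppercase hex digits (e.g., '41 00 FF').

Answer: 31 5F B7 00 69 0C AE

Derivation:
After char 0 ('M'=12): chars_in_quartet=1 acc=0xC bytes_emitted=0
After char 1 ('V'=21): chars_in_quartet=2 acc=0x315 bytes_emitted=0
After char 2 ('+'=62): chars_in_quartet=3 acc=0xC57E bytes_emitted=0
After char 3 ('3'=55): chars_in_quartet=4 acc=0x315FB7 -> emit 31 5F B7, reset; bytes_emitted=3
After char 4 ('A'=0): chars_in_quartet=1 acc=0x0 bytes_emitted=3
After char 5 ('G'=6): chars_in_quartet=2 acc=0x6 bytes_emitted=3
After char 6 ('k'=36): chars_in_quartet=3 acc=0x1A4 bytes_emitted=3
After char 7 ('M'=12): chars_in_quartet=4 acc=0x690C -> emit 00 69 0C, reset; bytes_emitted=6
After char 8 ('r'=43): chars_in_quartet=1 acc=0x2B bytes_emitted=6
After char 9 ('g'=32): chars_in_quartet=2 acc=0xAE0 bytes_emitted=6
Padding '==': partial quartet acc=0xAE0 -> emit AE; bytes_emitted=7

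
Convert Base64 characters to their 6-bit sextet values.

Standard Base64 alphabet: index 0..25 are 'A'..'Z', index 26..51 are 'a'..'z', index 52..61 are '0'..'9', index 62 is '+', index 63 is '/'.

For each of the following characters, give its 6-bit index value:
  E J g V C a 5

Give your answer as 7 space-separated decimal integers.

Answer: 4 9 32 21 2 26 57

Derivation:
'E': A..Z range, ord('E') − ord('A') = 4
'J': A..Z range, ord('J') − ord('A') = 9
'g': a..z range, 26 + ord('g') − ord('a') = 32
'V': A..Z range, ord('V') − ord('A') = 21
'C': A..Z range, ord('C') − ord('A') = 2
'a': a..z range, 26 + ord('a') − ord('a') = 26
'5': 0..9 range, 52 + ord('5') − ord('0') = 57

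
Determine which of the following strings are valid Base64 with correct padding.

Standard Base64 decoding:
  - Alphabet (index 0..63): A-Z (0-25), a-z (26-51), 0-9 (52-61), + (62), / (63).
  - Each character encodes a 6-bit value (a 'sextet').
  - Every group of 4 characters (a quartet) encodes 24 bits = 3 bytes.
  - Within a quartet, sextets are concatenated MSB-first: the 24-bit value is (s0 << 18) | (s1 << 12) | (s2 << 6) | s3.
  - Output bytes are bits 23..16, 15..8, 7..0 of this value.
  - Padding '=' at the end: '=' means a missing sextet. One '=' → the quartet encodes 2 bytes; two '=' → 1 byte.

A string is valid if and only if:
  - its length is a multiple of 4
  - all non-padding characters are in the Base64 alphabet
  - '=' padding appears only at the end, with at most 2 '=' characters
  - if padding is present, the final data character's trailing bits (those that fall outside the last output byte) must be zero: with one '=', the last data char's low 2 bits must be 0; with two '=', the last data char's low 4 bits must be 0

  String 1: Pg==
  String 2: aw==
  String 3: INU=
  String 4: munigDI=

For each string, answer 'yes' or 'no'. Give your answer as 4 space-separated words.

String 1: 'Pg==' → valid
String 2: 'aw==' → valid
String 3: 'INU=' → valid
String 4: 'munigDI=' → valid

Answer: yes yes yes yes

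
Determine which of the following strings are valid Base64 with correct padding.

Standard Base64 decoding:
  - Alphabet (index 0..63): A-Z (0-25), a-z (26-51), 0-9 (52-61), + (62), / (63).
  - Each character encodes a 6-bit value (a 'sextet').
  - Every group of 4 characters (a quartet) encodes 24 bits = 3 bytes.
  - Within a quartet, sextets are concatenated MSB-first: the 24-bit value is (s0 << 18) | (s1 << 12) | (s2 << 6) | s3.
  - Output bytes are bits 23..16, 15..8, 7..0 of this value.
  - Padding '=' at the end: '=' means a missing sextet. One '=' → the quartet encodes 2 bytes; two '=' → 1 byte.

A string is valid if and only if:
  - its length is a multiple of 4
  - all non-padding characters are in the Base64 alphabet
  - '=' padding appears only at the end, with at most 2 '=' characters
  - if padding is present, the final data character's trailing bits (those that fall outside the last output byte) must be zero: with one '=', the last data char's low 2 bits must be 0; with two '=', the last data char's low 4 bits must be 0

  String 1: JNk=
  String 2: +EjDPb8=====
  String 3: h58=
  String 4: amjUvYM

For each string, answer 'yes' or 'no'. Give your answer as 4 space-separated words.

String 1: 'JNk=' → valid
String 2: '+EjDPb8=====' → invalid (5 pad chars (max 2))
String 3: 'h58=' → valid
String 4: 'amjUvYM' → invalid (len=7 not mult of 4)

Answer: yes no yes no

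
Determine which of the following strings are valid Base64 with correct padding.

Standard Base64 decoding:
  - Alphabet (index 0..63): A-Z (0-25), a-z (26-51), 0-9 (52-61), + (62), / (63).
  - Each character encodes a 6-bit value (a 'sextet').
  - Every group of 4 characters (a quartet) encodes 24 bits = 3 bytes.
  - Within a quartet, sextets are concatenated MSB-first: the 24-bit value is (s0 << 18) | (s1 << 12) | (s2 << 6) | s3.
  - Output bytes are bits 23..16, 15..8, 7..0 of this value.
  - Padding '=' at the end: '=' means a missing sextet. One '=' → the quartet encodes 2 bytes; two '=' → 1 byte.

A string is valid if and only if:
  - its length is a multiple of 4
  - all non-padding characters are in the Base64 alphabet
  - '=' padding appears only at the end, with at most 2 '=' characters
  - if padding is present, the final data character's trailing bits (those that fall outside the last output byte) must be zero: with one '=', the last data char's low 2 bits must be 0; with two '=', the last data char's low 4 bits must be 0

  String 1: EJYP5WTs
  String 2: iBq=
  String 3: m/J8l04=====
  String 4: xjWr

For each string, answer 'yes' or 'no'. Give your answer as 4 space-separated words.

String 1: 'EJYP5WTs' → valid
String 2: 'iBq=' → invalid (bad trailing bits)
String 3: 'm/J8l04=====' → invalid (5 pad chars (max 2))
String 4: 'xjWr' → valid

Answer: yes no no yes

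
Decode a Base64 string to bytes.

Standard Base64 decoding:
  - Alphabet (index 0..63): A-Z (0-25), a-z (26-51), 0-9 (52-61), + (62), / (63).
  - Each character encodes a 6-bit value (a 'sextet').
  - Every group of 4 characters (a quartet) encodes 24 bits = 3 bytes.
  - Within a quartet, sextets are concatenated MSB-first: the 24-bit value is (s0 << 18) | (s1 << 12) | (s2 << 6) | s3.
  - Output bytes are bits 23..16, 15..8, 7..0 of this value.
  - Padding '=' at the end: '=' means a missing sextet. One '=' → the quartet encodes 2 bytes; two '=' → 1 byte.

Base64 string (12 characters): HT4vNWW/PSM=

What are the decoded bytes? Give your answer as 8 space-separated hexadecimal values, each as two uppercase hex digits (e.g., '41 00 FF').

Answer: 1D 3E 2F 35 65 BF 3D 23

Derivation:
After char 0 ('H'=7): chars_in_quartet=1 acc=0x7 bytes_emitted=0
After char 1 ('T'=19): chars_in_quartet=2 acc=0x1D3 bytes_emitted=0
After char 2 ('4'=56): chars_in_quartet=3 acc=0x74F8 bytes_emitted=0
After char 3 ('v'=47): chars_in_quartet=4 acc=0x1D3E2F -> emit 1D 3E 2F, reset; bytes_emitted=3
After char 4 ('N'=13): chars_in_quartet=1 acc=0xD bytes_emitted=3
After char 5 ('W'=22): chars_in_quartet=2 acc=0x356 bytes_emitted=3
After char 6 ('W'=22): chars_in_quartet=3 acc=0xD596 bytes_emitted=3
After char 7 ('/'=63): chars_in_quartet=4 acc=0x3565BF -> emit 35 65 BF, reset; bytes_emitted=6
After char 8 ('P'=15): chars_in_quartet=1 acc=0xF bytes_emitted=6
After char 9 ('S'=18): chars_in_quartet=2 acc=0x3D2 bytes_emitted=6
After char 10 ('M'=12): chars_in_quartet=3 acc=0xF48C bytes_emitted=6
Padding '=': partial quartet acc=0xF48C -> emit 3D 23; bytes_emitted=8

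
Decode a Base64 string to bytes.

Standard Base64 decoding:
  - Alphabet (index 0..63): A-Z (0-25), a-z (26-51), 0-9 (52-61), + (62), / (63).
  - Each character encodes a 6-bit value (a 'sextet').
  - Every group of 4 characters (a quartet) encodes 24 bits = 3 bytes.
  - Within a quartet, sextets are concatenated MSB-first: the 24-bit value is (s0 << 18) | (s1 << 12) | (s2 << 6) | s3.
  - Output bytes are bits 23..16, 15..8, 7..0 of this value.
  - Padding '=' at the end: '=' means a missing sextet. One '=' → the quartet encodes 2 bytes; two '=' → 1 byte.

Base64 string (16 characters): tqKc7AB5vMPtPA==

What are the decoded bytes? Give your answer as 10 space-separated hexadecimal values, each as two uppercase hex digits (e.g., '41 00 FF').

Answer: B6 A2 9C EC 00 79 BC C3 ED 3C

Derivation:
After char 0 ('t'=45): chars_in_quartet=1 acc=0x2D bytes_emitted=0
After char 1 ('q'=42): chars_in_quartet=2 acc=0xB6A bytes_emitted=0
After char 2 ('K'=10): chars_in_quartet=3 acc=0x2DA8A bytes_emitted=0
After char 3 ('c'=28): chars_in_quartet=4 acc=0xB6A29C -> emit B6 A2 9C, reset; bytes_emitted=3
After char 4 ('7'=59): chars_in_quartet=1 acc=0x3B bytes_emitted=3
After char 5 ('A'=0): chars_in_quartet=2 acc=0xEC0 bytes_emitted=3
After char 6 ('B'=1): chars_in_quartet=3 acc=0x3B001 bytes_emitted=3
After char 7 ('5'=57): chars_in_quartet=4 acc=0xEC0079 -> emit EC 00 79, reset; bytes_emitted=6
After char 8 ('v'=47): chars_in_quartet=1 acc=0x2F bytes_emitted=6
After char 9 ('M'=12): chars_in_quartet=2 acc=0xBCC bytes_emitted=6
After char 10 ('P'=15): chars_in_quartet=3 acc=0x2F30F bytes_emitted=6
After char 11 ('t'=45): chars_in_quartet=4 acc=0xBCC3ED -> emit BC C3 ED, reset; bytes_emitted=9
After char 12 ('P'=15): chars_in_quartet=1 acc=0xF bytes_emitted=9
After char 13 ('A'=0): chars_in_quartet=2 acc=0x3C0 bytes_emitted=9
Padding '==': partial quartet acc=0x3C0 -> emit 3C; bytes_emitted=10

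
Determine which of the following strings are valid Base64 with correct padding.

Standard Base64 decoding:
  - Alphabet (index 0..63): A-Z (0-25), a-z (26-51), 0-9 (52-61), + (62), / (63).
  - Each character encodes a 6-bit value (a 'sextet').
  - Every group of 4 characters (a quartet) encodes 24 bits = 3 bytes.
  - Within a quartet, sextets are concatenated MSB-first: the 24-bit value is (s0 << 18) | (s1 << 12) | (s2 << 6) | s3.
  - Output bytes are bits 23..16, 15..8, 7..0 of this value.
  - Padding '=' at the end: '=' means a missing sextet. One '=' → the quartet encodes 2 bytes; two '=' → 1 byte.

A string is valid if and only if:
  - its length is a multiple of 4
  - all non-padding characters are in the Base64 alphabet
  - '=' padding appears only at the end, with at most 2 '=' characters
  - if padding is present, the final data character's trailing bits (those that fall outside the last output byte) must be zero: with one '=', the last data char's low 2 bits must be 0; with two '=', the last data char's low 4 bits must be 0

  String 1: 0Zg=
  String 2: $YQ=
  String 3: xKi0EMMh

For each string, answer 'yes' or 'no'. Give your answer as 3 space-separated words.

String 1: '0Zg=' → valid
String 2: '$YQ=' → invalid (bad char(s): ['$'])
String 3: 'xKi0EMMh' → valid

Answer: yes no yes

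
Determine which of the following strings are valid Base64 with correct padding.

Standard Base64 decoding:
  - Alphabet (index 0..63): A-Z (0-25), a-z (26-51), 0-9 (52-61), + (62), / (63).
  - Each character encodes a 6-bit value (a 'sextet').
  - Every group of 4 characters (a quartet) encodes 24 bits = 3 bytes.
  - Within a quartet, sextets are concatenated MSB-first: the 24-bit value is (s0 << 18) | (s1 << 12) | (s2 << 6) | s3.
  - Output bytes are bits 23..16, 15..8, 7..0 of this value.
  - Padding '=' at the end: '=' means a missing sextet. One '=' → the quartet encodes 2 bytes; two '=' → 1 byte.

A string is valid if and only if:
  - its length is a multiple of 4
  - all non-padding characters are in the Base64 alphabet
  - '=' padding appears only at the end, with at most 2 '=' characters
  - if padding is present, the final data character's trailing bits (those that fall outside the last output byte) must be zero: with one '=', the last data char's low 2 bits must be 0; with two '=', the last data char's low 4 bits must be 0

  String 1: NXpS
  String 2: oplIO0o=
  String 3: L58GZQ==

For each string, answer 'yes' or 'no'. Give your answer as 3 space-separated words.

String 1: 'NXpS' → valid
String 2: 'oplIO0o=' → valid
String 3: 'L58GZQ==' → valid

Answer: yes yes yes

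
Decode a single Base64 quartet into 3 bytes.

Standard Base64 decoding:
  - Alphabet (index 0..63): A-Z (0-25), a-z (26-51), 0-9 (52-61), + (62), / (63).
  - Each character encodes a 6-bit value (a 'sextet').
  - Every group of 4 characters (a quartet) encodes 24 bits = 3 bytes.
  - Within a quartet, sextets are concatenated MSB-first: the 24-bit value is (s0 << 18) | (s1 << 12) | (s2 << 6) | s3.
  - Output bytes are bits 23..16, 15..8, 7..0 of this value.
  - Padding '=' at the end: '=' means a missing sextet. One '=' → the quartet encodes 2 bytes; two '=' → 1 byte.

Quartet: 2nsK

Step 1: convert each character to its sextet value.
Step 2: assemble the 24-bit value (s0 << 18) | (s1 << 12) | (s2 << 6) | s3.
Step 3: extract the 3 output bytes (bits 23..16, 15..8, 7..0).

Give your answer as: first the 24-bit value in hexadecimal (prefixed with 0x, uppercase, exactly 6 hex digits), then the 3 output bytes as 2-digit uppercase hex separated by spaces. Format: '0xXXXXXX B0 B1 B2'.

Sextets: 2=54, n=39, s=44, K=10
24-bit: (54<<18) | (39<<12) | (44<<6) | 10
      = 0xD80000 | 0x027000 | 0x000B00 | 0x00000A
      = 0xDA7B0A
Bytes: (v>>16)&0xFF=DA, (v>>8)&0xFF=7B, v&0xFF=0A

Answer: 0xDA7B0A DA 7B 0A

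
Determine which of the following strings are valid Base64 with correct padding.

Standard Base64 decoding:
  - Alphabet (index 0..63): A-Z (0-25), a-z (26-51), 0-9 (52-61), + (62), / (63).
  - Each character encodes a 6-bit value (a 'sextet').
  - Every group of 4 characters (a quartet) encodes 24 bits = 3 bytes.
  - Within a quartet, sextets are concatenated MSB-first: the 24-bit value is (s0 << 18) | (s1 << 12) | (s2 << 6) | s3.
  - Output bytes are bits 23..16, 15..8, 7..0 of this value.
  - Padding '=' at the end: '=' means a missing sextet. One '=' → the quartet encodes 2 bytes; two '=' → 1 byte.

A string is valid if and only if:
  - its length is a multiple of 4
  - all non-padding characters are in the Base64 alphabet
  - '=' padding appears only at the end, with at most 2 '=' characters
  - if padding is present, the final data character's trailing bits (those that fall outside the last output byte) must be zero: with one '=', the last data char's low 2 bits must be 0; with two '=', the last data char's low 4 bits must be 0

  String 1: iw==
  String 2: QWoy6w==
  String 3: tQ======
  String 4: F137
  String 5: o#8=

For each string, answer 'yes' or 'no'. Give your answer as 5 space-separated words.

Answer: yes yes no yes no

Derivation:
String 1: 'iw==' → valid
String 2: 'QWoy6w==' → valid
String 3: 'tQ======' → invalid (6 pad chars (max 2))
String 4: 'F137' → valid
String 5: 'o#8=' → invalid (bad char(s): ['#'])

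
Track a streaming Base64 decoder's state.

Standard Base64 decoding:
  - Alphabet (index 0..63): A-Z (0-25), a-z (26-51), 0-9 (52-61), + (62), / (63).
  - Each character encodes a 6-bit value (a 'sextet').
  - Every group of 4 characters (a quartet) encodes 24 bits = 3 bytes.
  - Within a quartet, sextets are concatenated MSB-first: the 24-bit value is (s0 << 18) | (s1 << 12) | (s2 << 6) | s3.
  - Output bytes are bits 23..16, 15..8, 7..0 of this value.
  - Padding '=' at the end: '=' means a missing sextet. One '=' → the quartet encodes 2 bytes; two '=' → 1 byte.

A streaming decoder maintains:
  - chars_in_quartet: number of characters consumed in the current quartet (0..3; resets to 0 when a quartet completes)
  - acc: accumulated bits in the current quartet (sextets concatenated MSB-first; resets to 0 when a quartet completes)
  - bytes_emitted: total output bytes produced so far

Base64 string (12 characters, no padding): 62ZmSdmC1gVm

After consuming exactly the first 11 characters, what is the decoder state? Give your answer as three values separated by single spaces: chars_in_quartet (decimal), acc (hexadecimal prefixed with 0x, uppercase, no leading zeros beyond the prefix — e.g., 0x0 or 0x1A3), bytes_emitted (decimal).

Answer: 3 0x35815 6

Derivation:
After char 0 ('6'=58): chars_in_quartet=1 acc=0x3A bytes_emitted=0
After char 1 ('2'=54): chars_in_quartet=2 acc=0xEB6 bytes_emitted=0
After char 2 ('Z'=25): chars_in_quartet=3 acc=0x3AD99 bytes_emitted=0
After char 3 ('m'=38): chars_in_quartet=4 acc=0xEB6666 -> emit EB 66 66, reset; bytes_emitted=3
After char 4 ('S'=18): chars_in_quartet=1 acc=0x12 bytes_emitted=3
After char 5 ('d'=29): chars_in_quartet=2 acc=0x49D bytes_emitted=3
After char 6 ('m'=38): chars_in_quartet=3 acc=0x12766 bytes_emitted=3
After char 7 ('C'=2): chars_in_quartet=4 acc=0x49D982 -> emit 49 D9 82, reset; bytes_emitted=6
After char 8 ('1'=53): chars_in_quartet=1 acc=0x35 bytes_emitted=6
After char 9 ('g'=32): chars_in_quartet=2 acc=0xD60 bytes_emitted=6
After char 10 ('V'=21): chars_in_quartet=3 acc=0x35815 bytes_emitted=6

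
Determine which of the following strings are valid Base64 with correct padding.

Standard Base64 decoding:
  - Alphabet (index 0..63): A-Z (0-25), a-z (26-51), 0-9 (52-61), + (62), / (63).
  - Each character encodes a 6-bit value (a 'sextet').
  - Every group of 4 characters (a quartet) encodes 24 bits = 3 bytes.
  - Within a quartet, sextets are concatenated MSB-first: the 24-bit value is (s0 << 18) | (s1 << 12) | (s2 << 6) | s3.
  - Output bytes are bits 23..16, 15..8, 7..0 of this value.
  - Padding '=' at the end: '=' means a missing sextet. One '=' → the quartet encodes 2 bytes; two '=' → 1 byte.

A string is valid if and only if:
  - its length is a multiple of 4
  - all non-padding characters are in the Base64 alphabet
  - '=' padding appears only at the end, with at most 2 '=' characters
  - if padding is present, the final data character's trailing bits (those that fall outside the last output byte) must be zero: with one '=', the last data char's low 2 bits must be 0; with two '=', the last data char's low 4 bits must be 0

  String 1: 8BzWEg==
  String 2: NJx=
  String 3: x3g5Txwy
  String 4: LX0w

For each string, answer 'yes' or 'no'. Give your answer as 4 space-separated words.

String 1: '8BzWEg==' → valid
String 2: 'NJx=' → invalid (bad trailing bits)
String 3: 'x3g5Txwy' → valid
String 4: 'LX0w' → valid

Answer: yes no yes yes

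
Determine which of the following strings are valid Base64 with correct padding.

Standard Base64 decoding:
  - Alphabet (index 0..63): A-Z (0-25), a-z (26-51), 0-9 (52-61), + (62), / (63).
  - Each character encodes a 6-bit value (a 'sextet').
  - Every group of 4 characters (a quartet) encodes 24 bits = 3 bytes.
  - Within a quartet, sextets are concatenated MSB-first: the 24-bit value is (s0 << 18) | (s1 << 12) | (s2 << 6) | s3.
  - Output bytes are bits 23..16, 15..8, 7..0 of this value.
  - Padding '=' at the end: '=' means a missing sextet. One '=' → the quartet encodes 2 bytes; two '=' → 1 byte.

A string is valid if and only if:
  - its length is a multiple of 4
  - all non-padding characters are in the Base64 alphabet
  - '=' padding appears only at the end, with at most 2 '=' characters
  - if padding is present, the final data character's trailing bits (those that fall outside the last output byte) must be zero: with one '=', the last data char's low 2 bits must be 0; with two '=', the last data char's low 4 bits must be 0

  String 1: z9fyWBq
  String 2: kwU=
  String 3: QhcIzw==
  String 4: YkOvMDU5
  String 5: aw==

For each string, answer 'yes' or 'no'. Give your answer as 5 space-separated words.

Answer: no yes yes yes yes

Derivation:
String 1: 'z9fyWBq' → invalid (len=7 not mult of 4)
String 2: 'kwU=' → valid
String 3: 'QhcIzw==' → valid
String 4: 'YkOvMDU5' → valid
String 5: 'aw==' → valid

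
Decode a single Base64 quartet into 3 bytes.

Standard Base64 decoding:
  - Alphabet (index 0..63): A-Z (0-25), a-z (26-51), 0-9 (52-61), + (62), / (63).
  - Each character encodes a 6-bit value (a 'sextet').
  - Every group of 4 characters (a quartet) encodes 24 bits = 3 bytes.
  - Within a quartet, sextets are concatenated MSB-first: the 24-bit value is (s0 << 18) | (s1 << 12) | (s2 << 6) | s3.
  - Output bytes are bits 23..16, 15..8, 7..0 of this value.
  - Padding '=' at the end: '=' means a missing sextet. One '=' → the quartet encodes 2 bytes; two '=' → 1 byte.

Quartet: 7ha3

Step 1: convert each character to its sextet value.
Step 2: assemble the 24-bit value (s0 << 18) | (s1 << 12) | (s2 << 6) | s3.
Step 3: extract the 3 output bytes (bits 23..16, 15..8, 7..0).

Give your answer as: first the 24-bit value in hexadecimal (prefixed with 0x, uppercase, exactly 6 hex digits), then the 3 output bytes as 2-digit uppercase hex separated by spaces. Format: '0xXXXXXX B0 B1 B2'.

Sextets: 7=59, h=33, a=26, 3=55
24-bit: (59<<18) | (33<<12) | (26<<6) | 55
      = 0xEC0000 | 0x021000 | 0x000680 | 0x000037
      = 0xEE16B7
Bytes: (v>>16)&0xFF=EE, (v>>8)&0xFF=16, v&0xFF=B7

Answer: 0xEE16B7 EE 16 B7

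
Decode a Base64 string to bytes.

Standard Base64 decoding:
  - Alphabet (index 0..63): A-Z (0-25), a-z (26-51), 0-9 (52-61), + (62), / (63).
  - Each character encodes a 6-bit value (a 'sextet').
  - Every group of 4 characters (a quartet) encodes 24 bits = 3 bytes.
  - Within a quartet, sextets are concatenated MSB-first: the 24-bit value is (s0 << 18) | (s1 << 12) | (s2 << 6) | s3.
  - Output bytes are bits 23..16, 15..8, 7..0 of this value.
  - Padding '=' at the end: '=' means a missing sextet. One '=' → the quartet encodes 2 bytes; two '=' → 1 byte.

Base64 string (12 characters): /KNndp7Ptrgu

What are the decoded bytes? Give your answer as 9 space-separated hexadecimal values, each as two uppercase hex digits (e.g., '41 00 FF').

After char 0 ('/'=63): chars_in_quartet=1 acc=0x3F bytes_emitted=0
After char 1 ('K'=10): chars_in_quartet=2 acc=0xFCA bytes_emitted=0
After char 2 ('N'=13): chars_in_quartet=3 acc=0x3F28D bytes_emitted=0
After char 3 ('n'=39): chars_in_quartet=4 acc=0xFCA367 -> emit FC A3 67, reset; bytes_emitted=3
After char 4 ('d'=29): chars_in_quartet=1 acc=0x1D bytes_emitted=3
After char 5 ('p'=41): chars_in_quartet=2 acc=0x769 bytes_emitted=3
After char 6 ('7'=59): chars_in_quartet=3 acc=0x1DA7B bytes_emitted=3
After char 7 ('P'=15): chars_in_quartet=4 acc=0x769ECF -> emit 76 9E CF, reset; bytes_emitted=6
After char 8 ('t'=45): chars_in_quartet=1 acc=0x2D bytes_emitted=6
After char 9 ('r'=43): chars_in_quartet=2 acc=0xB6B bytes_emitted=6
After char 10 ('g'=32): chars_in_quartet=3 acc=0x2DAE0 bytes_emitted=6
After char 11 ('u'=46): chars_in_quartet=4 acc=0xB6B82E -> emit B6 B8 2E, reset; bytes_emitted=9

Answer: FC A3 67 76 9E CF B6 B8 2E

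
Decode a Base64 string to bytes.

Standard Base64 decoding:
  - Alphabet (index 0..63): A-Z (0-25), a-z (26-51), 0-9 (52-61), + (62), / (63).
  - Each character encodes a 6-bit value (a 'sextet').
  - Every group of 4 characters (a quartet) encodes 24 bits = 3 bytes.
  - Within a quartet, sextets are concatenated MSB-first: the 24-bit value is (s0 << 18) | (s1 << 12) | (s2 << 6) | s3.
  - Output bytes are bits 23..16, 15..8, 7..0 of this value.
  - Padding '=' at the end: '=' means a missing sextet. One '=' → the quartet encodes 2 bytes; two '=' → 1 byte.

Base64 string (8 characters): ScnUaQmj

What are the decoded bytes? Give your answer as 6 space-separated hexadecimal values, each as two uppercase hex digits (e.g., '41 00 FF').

After char 0 ('S'=18): chars_in_quartet=1 acc=0x12 bytes_emitted=0
After char 1 ('c'=28): chars_in_quartet=2 acc=0x49C bytes_emitted=0
After char 2 ('n'=39): chars_in_quartet=3 acc=0x12727 bytes_emitted=0
After char 3 ('U'=20): chars_in_quartet=4 acc=0x49C9D4 -> emit 49 C9 D4, reset; bytes_emitted=3
After char 4 ('a'=26): chars_in_quartet=1 acc=0x1A bytes_emitted=3
After char 5 ('Q'=16): chars_in_quartet=2 acc=0x690 bytes_emitted=3
After char 6 ('m'=38): chars_in_quartet=3 acc=0x1A426 bytes_emitted=3
After char 7 ('j'=35): chars_in_quartet=4 acc=0x6909A3 -> emit 69 09 A3, reset; bytes_emitted=6

Answer: 49 C9 D4 69 09 A3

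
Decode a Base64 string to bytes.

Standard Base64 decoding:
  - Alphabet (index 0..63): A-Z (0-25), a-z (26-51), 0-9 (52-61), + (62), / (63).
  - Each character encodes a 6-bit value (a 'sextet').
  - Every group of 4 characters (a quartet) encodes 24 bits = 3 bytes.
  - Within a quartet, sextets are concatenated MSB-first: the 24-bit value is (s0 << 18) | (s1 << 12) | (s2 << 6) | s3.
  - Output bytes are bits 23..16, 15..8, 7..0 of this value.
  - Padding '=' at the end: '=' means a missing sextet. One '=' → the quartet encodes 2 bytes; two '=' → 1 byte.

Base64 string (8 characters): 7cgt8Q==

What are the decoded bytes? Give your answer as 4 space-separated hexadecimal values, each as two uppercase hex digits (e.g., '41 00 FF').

After char 0 ('7'=59): chars_in_quartet=1 acc=0x3B bytes_emitted=0
After char 1 ('c'=28): chars_in_quartet=2 acc=0xEDC bytes_emitted=0
After char 2 ('g'=32): chars_in_quartet=3 acc=0x3B720 bytes_emitted=0
After char 3 ('t'=45): chars_in_quartet=4 acc=0xEDC82D -> emit ED C8 2D, reset; bytes_emitted=3
After char 4 ('8'=60): chars_in_quartet=1 acc=0x3C bytes_emitted=3
After char 5 ('Q'=16): chars_in_quartet=2 acc=0xF10 bytes_emitted=3
Padding '==': partial quartet acc=0xF10 -> emit F1; bytes_emitted=4

Answer: ED C8 2D F1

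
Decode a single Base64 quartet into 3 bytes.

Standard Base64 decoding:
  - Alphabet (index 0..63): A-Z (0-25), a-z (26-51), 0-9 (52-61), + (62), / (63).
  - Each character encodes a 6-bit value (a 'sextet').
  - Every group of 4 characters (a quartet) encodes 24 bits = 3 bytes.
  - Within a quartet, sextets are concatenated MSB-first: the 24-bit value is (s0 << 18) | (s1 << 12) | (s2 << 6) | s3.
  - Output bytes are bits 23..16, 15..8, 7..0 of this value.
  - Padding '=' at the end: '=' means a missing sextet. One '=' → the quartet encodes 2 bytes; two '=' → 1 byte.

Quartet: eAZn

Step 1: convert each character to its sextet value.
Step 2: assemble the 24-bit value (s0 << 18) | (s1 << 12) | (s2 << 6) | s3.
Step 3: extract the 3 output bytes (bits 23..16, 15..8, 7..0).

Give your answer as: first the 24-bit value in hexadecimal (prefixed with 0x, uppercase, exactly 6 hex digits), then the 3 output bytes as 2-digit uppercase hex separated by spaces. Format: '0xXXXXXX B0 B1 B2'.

Answer: 0x780667 78 06 67

Derivation:
Sextets: e=30, A=0, Z=25, n=39
24-bit: (30<<18) | (0<<12) | (25<<6) | 39
      = 0x780000 | 0x000000 | 0x000640 | 0x000027
      = 0x780667
Bytes: (v>>16)&0xFF=78, (v>>8)&0xFF=06, v&0xFF=67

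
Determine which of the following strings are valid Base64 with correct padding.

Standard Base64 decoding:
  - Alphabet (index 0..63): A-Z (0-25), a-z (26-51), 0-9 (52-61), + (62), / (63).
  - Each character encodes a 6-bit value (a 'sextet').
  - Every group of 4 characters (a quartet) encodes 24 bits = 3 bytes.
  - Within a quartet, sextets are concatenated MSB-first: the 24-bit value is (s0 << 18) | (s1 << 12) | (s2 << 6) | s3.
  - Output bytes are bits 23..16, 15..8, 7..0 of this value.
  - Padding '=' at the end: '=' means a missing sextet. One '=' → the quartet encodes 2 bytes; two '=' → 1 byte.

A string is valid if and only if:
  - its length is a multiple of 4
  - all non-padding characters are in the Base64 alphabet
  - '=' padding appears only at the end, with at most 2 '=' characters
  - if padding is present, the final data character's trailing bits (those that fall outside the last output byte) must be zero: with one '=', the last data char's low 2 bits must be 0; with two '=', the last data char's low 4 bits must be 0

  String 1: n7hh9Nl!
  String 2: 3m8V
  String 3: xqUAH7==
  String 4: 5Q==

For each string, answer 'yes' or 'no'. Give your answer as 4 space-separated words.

Answer: no yes no yes

Derivation:
String 1: 'n7hh9Nl!' → invalid (bad char(s): ['!'])
String 2: '3m8V' → valid
String 3: 'xqUAH7==' → invalid (bad trailing bits)
String 4: '5Q==' → valid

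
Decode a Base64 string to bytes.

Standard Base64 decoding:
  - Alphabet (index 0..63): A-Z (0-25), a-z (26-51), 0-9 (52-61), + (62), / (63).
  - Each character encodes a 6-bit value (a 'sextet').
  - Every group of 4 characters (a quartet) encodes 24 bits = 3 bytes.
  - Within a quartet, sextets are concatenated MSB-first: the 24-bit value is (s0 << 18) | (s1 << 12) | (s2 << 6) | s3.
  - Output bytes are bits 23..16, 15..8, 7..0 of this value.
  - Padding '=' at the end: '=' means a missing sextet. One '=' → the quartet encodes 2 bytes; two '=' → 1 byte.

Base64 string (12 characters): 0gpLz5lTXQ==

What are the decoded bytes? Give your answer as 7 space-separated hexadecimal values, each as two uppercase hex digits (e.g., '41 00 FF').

Answer: D2 0A 4B CF 99 53 5D

Derivation:
After char 0 ('0'=52): chars_in_quartet=1 acc=0x34 bytes_emitted=0
After char 1 ('g'=32): chars_in_quartet=2 acc=0xD20 bytes_emitted=0
After char 2 ('p'=41): chars_in_quartet=3 acc=0x34829 bytes_emitted=0
After char 3 ('L'=11): chars_in_quartet=4 acc=0xD20A4B -> emit D2 0A 4B, reset; bytes_emitted=3
After char 4 ('z'=51): chars_in_quartet=1 acc=0x33 bytes_emitted=3
After char 5 ('5'=57): chars_in_quartet=2 acc=0xCF9 bytes_emitted=3
After char 6 ('l'=37): chars_in_quartet=3 acc=0x33E65 bytes_emitted=3
After char 7 ('T'=19): chars_in_quartet=4 acc=0xCF9953 -> emit CF 99 53, reset; bytes_emitted=6
After char 8 ('X'=23): chars_in_quartet=1 acc=0x17 bytes_emitted=6
After char 9 ('Q'=16): chars_in_quartet=2 acc=0x5D0 bytes_emitted=6
Padding '==': partial quartet acc=0x5D0 -> emit 5D; bytes_emitted=7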